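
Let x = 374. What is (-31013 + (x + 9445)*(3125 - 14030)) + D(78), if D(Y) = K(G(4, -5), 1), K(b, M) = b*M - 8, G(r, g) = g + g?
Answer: -107107226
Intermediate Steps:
G(r, g) = 2*g
K(b, M) = -8 + M*b (K(b, M) = M*b - 8 = -8 + M*b)
D(Y) = -18 (D(Y) = -8 + 1*(2*(-5)) = -8 + 1*(-10) = -8 - 10 = -18)
(-31013 + (x + 9445)*(3125 - 14030)) + D(78) = (-31013 + (374 + 9445)*(3125 - 14030)) - 18 = (-31013 + 9819*(-10905)) - 18 = (-31013 - 107076195) - 18 = -107107208 - 18 = -107107226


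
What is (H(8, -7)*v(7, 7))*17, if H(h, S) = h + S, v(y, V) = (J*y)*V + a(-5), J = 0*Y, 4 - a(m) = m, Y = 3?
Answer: 153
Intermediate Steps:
a(m) = 4 - m
J = 0 (J = 0*3 = 0)
v(y, V) = 9 (v(y, V) = (0*y)*V + (4 - 1*(-5)) = 0*V + (4 + 5) = 0 + 9 = 9)
H(h, S) = S + h
(H(8, -7)*v(7, 7))*17 = ((-7 + 8)*9)*17 = (1*9)*17 = 9*17 = 153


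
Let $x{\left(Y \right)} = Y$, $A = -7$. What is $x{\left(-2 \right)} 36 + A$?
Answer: $-79$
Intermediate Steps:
$x{\left(-2 \right)} 36 + A = \left(-2\right) 36 - 7 = -72 - 7 = -79$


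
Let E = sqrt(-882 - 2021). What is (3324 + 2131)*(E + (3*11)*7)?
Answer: 1260105 + 5455*I*sqrt(2903) ≈ 1.2601e+6 + 2.9391e+5*I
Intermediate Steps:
E = I*sqrt(2903) (E = sqrt(-2903) = I*sqrt(2903) ≈ 53.88*I)
(3324 + 2131)*(E + (3*11)*7) = (3324 + 2131)*(I*sqrt(2903) + (3*11)*7) = 5455*(I*sqrt(2903) + 33*7) = 5455*(I*sqrt(2903) + 231) = 5455*(231 + I*sqrt(2903)) = 1260105 + 5455*I*sqrt(2903)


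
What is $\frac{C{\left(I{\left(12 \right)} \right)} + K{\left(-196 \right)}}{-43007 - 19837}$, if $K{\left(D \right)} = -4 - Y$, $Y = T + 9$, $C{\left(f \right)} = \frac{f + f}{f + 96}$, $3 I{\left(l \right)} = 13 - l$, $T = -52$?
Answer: $- \frac{11273}{18161916} \approx -0.00062069$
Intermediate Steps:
$I{\left(l \right)} = \frac{13}{3} - \frac{l}{3}$ ($I{\left(l \right)} = \frac{13 - l}{3} = \frac{13}{3} - \frac{l}{3}$)
$C{\left(f \right)} = \frac{2 f}{96 + f}$
$Y = -43$ ($Y = -52 + 9 = -43$)
$K{\left(D \right)} = 39$ ($K{\left(D \right)} = -4 - -43 = -4 + 43 = 39$)
$\frac{C{\left(I{\left(12 \right)} \right)} + K{\left(-196 \right)}}{-43007 - 19837} = \frac{\frac{2 \left(\frac{13}{3} - 4\right)}{96 + \left(\frac{13}{3} - 4\right)} + 39}{-43007 - 19837} = \frac{\frac{2 \left(\frac{13}{3} - 4\right)}{96 + \left(\frac{13}{3} - 4\right)} + 39}{-62844} = \left(2 \cdot \frac{1}{3} \frac{1}{96 + \frac{1}{3}} + 39\right) \left(- \frac{1}{62844}\right) = \left(2 \cdot \frac{1}{3} \frac{1}{\frac{289}{3}} + 39\right) \left(- \frac{1}{62844}\right) = \left(2 \cdot \frac{1}{3} \cdot \frac{3}{289} + 39\right) \left(- \frac{1}{62844}\right) = \left(\frac{2}{289} + 39\right) \left(- \frac{1}{62844}\right) = \frac{11273}{289} \left(- \frac{1}{62844}\right) = - \frac{11273}{18161916}$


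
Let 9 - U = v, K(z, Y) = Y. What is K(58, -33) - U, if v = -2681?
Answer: -2723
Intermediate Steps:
U = 2690 (U = 9 - 1*(-2681) = 9 + 2681 = 2690)
K(58, -33) - U = -33 - 1*2690 = -33 - 2690 = -2723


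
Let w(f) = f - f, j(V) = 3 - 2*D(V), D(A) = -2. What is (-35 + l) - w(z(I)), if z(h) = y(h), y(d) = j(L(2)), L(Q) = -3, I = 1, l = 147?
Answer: 112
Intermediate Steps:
j(V) = 7 (j(V) = 3 - 2*(-2) = 3 + 4 = 7)
y(d) = 7
z(h) = 7
w(f) = 0
(-35 + l) - w(z(I)) = (-35 + 147) - 1*0 = 112 + 0 = 112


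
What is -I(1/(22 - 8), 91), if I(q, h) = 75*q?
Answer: -75/14 ≈ -5.3571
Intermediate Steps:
-I(1/(22 - 8), 91) = -75/(22 - 8) = -75/14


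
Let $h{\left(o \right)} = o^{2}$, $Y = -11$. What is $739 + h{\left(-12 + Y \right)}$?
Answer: $1268$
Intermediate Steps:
$739 + h{\left(-12 + Y \right)} = 739 + \left(-12 - 11\right)^{2} = 739 + \left(-23\right)^{2} = 739 + 529 = 1268$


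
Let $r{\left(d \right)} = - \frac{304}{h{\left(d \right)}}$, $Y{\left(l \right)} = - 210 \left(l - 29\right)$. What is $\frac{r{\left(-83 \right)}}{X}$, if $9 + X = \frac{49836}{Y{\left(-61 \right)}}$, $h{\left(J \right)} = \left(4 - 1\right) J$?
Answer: $- \frac{79800}{415913} \approx -0.19187$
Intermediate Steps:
$Y{\left(l \right)} = 6090 - 210 l$ ($Y{\left(l \right)} = - 210 \left(-29 + l\right) = 6090 - 210 l$)
$h{\left(J \right)} = 3 J$
$r{\left(d \right)} = - \frac{304}{3 d}$
$X = - \frac{10022}{1575}$ ($X = -9 + \frac{49836}{6090 - -12810} = -9 + \frac{49836}{6090 + 12810} = -9 + \frac{49836}{18900} = -9 + 49836 \cdot \frac{1}{18900} = -9 + \frac{4153}{1575} = - \frac{10022}{1575} \approx -6.3632$)
$\frac{r{\left(-83 \right)}}{X} = \frac{\left(- \frac{304}{3}\right) \frac{1}{-83}}{- \frac{10022}{1575}} = \left(- \frac{304}{3}\right) \left(- \frac{1}{83}\right) \left(- \frac{1575}{10022}\right) = \frac{304}{249} \left(- \frac{1575}{10022}\right) = - \frac{79800}{415913}$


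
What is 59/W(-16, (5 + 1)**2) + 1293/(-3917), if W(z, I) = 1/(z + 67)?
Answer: 11784960/3917 ≈ 3008.7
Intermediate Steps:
W(z, I) = 1/(67 + z)
59/W(-16, (5 + 1)**2) + 1293/(-3917) = 59/(1/(67 - 16)) + 1293/(-3917) = 59/(1/51) + 1293*(-1/3917) = 59/(1/51) - 1293/3917 = 59*51 - 1293/3917 = 3009 - 1293/3917 = 11784960/3917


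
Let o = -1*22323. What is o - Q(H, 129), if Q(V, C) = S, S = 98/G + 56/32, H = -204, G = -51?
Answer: -4553857/204 ≈ -22323.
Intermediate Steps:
S = -35/204 (S = 98/(-51) + 56/32 = 98*(-1/51) + 56*(1/32) = -98/51 + 7/4 = -35/204 ≈ -0.17157)
Q(V, C) = -35/204
o = -22323
o - Q(H, 129) = -22323 - 1*(-35/204) = -22323 + 35/204 = -4553857/204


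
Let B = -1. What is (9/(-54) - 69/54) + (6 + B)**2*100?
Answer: 22487/9 ≈ 2498.6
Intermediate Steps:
(9/(-54) - 69/54) + (6 + B)**2*100 = (9/(-54) - 69/54) + (6 - 1)**2*100 = (9*(-1/54) - 69*1/54) + 5**2*100 = (-1/6 - 23/18) + 25*100 = -13/9 + 2500 = 22487/9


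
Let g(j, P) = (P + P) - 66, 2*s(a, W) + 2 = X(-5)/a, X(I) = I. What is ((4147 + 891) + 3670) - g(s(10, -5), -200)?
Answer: 9174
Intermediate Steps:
s(a, W) = -1 - 5/(2*a) (s(a, W) = -1 + (-5/a)/2 = -1 - 5/(2*a))
g(j, P) = -66 + 2*P (g(j, P) = 2*P - 66 = -66 + 2*P)
((4147 + 891) + 3670) - g(s(10, -5), -200) = ((4147 + 891) + 3670) - (-66 + 2*(-200)) = (5038 + 3670) - (-66 - 400) = 8708 - 1*(-466) = 8708 + 466 = 9174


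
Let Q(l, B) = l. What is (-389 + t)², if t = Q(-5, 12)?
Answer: 155236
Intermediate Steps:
t = -5
(-389 + t)² = (-389 - 5)² = (-394)² = 155236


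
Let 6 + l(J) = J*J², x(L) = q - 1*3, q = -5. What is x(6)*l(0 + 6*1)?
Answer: -1680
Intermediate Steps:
x(L) = -8 (x(L) = -5 - 1*3 = -5 - 3 = -8)
l(J) = -6 + J³ (l(J) = -6 + J*J² = -6 + J³)
x(6)*l(0 + 6*1) = -8*(-6 + (0 + 6*1)³) = -8*(-6 + (0 + 6)³) = -8*(-6 + 6³) = -8*(-6 + 216) = -8*210 = -1680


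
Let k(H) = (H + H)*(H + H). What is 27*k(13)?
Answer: 18252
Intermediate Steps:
k(H) = 4*H² (k(H) = (2*H)*(2*H) = 4*H²)
27*k(13) = 27*(4*13²) = 27*(4*169) = 27*676 = 18252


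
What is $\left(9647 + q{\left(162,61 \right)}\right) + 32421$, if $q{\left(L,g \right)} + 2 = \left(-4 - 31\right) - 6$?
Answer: $42025$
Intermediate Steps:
$q{\left(L,g \right)} = -43$ ($q{\left(L,g \right)} = -2 - 41 = -43$)
$\left(9647 + q{\left(162,61 \right)}\right) + 32421 = \left(9647 - 43\right) + 32421 = 9604 + 32421 = 42025$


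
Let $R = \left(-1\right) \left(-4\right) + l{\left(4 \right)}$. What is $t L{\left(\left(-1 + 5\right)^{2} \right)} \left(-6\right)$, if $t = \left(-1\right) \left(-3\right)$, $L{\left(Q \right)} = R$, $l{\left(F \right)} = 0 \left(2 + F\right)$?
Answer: $-72$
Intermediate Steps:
$l{\left(F \right)} = 0$
$R = 4$ ($R = \left(-1\right) \left(-4\right) + 0 = 4 + 0 = 4$)
$L{\left(Q \right)} = 4$
$t = 3$
$t L{\left(\left(-1 + 5\right)^{2} \right)} \left(-6\right) = 3 \cdot 4 \left(-6\right) = 12 \left(-6\right) = -72$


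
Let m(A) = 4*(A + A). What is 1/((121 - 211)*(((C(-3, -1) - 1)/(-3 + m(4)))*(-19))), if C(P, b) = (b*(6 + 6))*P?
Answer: 29/59850 ≈ 0.00048454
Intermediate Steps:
m(A) = 8*A (m(A) = 4*(2*A) = 8*A)
C(P, b) = 12*P*b (C(P, b) = (b*12)*P = (12*b)*P = 12*P*b)
1/((121 - 211)*(((C(-3, -1) - 1)/(-3 + m(4)))*(-19))) = 1/((121 - 211)*(((12*(-3)*(-1) - 1)/(-3 + 8*4))*(-19))) = 1/(-90*(36 - 1)/(-3 + 32)*(-19)) = 1/(-90*35/29*(-19)) = 1/(-90*35*(1/29)*(-19)) = 1/(-3150*(-19)/29) = 1/(-90*(-665/29)) = 1/(59850/29) = 29/59850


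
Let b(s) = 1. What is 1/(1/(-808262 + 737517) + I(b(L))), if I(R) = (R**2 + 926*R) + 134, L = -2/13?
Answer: 70745/75060444 ≈ 0.00094251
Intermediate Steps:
L = -2/13 (L = -2*1/13 = -2/13 ≈ -0.15385)
I(R) = 134 + R**2 + 926*R
1/(1/(-808262 + 737517) + I(b(L))) = 1/(1/(-808262 + 737517) + (134 + 1**2 + 926*1)) = 1/(1/(-70745) + (134 + 1 + 926)) = 1/(-1/70745 + 1061) = 1/(75060444/70745) = 70745/75060444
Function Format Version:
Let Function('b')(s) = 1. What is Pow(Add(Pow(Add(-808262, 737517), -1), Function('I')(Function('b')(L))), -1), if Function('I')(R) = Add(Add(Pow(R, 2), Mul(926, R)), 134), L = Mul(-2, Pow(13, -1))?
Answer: Rational(70745, 75060444) ≈ 0.00094251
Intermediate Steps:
L = Rational(-2, 13) (L = Mul(-2, Rational(1, 13)) = Rational(-2, 13) ≈ -0.15385)
Function('I')(R) = Add(134, Pow(R, 2), Mul(926, R))
Pow(Add(Pow(Add(-808262, 737517), -1), Function('I')(Function('b')(L))), -1) = Pow(Add(Pow(Add(-808262, 737517), -1), Add(134, Pow(1, 2), Mul(926, 1))), -1) = Pow(Add(Pow(-70745, -1), Add(134, 1, 926)), -1) = Pow(Add(Rational(-1, 70745), 1061), -1) = Pow(Rational(75060444, 70745), -1) = Rational(70745, 75060444)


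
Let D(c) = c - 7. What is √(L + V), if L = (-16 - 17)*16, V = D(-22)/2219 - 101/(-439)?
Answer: 2*I*√125210010370865/974141 ≈ 22.974*I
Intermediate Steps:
D(c) = -7 + c
V = 211388/974141 (V = (-7 - 22)/2219 - 101/(-439) = -29*1/2219 - 101*(-1/439) = -29/2219 + 101/439 = 211388/974141 ≈ 0.21700)
L = -528 (L = -33*16 = -528)
√(L + V) = √(-528 + 211388/974141) = √(-514135060/974141) = 2*I*√125210010370865/974141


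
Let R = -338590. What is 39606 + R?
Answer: -298984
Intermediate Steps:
39606 + R = 39606 - 338590 = -298984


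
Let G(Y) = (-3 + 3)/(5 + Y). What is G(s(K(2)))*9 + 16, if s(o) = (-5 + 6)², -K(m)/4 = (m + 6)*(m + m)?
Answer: 16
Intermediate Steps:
K(m) = -8*m*(6 + m) (K(m) = -4*(m + 6)*(m + m) = -4*(6 + m)*2*m = -8*m*(6 + m))
s(o) = 1 (s(o) = 1² = 1)
G(Y) = 0 (G(Y) = 0/(5 + Y) = 0)
G(s(K(2)))*9 + 16 = 0*9 + 16 = 0 + 16 = 16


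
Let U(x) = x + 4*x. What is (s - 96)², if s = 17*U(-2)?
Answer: 70756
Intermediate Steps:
U(x) = 5*x
s = -170 (s = 17*(5*(-2)) = 17*(-10) = -170)
(s - 96)² = (-170 - 96)² = (-266)² = 70756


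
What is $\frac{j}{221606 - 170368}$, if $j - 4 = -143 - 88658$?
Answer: $- \frac{88797}{51238} \approx -1.733$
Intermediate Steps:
$j = -88797$ ($j = 4 - 88801 = -88797$)
$\frac{j}{221606 - 170368} = - \frac{88797}{221606 - 170368} = - \frac{88797}{51238}$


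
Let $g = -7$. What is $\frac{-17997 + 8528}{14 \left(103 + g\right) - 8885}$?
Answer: $\frac{9469}{7541} \approx 1.2557$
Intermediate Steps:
$\frac{-17997 + 8528}{14 \left(103 + g\right) - 8885} = \frac{-17997 + 8528}{14 \left(103 - 7\right) - 8885} = - \frac{9469}{14 \cdot 96 - 8885} = - \frac{9469}{1344 - 8885} = - \frac{9469}{-7541} = \left(-9469\right) \left(- \frac{1}{7541}\right) = \frac{9469}{7541}$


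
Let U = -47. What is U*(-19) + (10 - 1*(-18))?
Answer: 921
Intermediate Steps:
U*(-19) + (10 - 1*(-18)) = -47*(-19) + (10 - 1*(-18)) = 893 + (10 + 18) = 893 + 28 = 921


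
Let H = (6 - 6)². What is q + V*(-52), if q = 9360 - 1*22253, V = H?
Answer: -12893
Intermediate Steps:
H = 0 (H = 0² = 0)
V = 0
q = -12893 (q = 9360 - 22253 = -12893)
q + V*(-52) = -12893 + 0*(-52) = -12893 + 0 = -12893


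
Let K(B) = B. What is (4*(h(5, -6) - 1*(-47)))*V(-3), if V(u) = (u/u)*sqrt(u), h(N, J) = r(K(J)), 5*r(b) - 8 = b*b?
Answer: 1116*I*sqrt(3)/5 ≈ 386.59*I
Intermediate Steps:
r(b) = 8/5 + b**2/5 (r(b) = 8/5 + (b*b)/5 = 8/5 + b**2/5)
h(N, J) = 8/5 + J**2/5
V(u) = sqrt(u) (V(u) = 1*sqrt(u) = sqrt(u))
(4*(h(5, -6) - 1*(-47)))*V(-3) = (4*((8/5 + (1/5)*(-6)**2) - 1*(-47)))*sqrt(-3) = (4*((8/5 + (1/5)*36) + 47))*(I*sqrt(3)) = (4*((8/5 + 36/5) + 47))*(I*sqrt(3)) = (4*(44/5 + 47))*(I*sqrt(3)) = (4*(279/5))*(I*sqrt(3)) = 1116*(I*sqrt(3))/5 = 1116*I*sqrt(3)/5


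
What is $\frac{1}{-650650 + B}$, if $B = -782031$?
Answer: $- \frac{1}{1432681} \approx -6.9799 \cdot 10^{-7}$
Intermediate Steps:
$\frac{1}{-650650 + B} = \frac{1}{-650650 - 782031} = \frac{1}{-1432681} = - \frac{1}{1432681}$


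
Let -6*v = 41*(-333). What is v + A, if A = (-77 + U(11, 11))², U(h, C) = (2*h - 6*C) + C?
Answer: 28751/2 ≈ 14376.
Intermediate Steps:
U(h, C) = -5*C + 2*h (U(h, C) = (-6*C + 2*h) + C = -5*C + 2*h)
A = 12100 (A = (-77 + (-5*11 + 2*11))² = (-77 + (-55 + 22))² = (-77 - 33)² = (-110)² = 12100)
v = 4551/2 (v = -41*(-333)/6 = -⅙*(-13653) = 4551/2 ≈ 2275.5)
v + A = 4551/2 + 12100 = 28751/2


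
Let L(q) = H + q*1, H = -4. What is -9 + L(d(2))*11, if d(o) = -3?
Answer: -86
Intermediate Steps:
L(q) = -4 + q (L(q) = -4 + q*1 = -4 + q)
-9 + L(d(2))*11 = -9 + (-4 - 3)*11 = -9 - 7*11 = -9 - 77 = -86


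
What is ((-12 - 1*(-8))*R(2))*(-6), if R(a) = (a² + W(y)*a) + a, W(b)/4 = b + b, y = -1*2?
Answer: -624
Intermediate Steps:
y = -2
W(b) = 8*b (W(b) = 4*(b + b) = 4*(2*b) = 8*b)
R(a) = a² - 15*a (R(a) = (a² + (8*(-2))*a) + a = (a² - 16*a) + a = a² - 15*a)
((-12 - 1*(-8))*R(2))*(-6) = ((-12 - 1*(-8))*(2*(-15 + 2)))*(-6) = ((-12 + 8)*(2*(-13)))*(-6) = -4*(-26)*(-6) = 104*(-6) = -624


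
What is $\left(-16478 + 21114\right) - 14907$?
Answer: $-10271$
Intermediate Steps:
$\left(-16478 + 21114\right) - 14907 = 4636 - 14907 = -10271$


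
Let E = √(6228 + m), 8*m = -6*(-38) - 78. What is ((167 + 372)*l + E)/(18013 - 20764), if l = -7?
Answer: 539/393 - √24987/5502 ≈ 1.3428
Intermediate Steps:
m = 75/4 (m = (-6*(-38) - 78)/8 = (228 - 78)/8 = (⅛)*150 = 75/4 ≈ 18.750)
E = √24987/2 (E = √(6228 + 75/4) = √(24987/4) = √24987/2 ≈ 79.036)
((167 + 372)*l + E)/(18013 - 20764) = ((167 + 372)*(-7) + √24987/2)/(18013 - 20764) = (539*(-7) + √24987/2)/(-2751) = (-3773 + √24987/2)*(-1/2751) = 539/393 - √24987/5502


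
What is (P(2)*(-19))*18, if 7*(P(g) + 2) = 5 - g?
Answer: 3762/7 ≈ 537.43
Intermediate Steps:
P(g) = -9/7 - g/7 (P(g) = -2 + (5 - g)/7 = -2 + (5/7 - g/7) = -9/7 - g/7)
(P(2)*(-19))*18 = ((-9/7 - ⅐*2)*(-19))*18 = ((-9/7 - 2/7)*(-19))*18 = -11/7*(-19)*18 = (209/7)*18 = 3762/7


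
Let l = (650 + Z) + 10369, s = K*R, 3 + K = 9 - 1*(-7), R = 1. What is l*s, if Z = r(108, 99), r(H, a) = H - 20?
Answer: 144391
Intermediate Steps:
r(H, a) = -20 + H
Z = 88 (Z = -20 + 108 = 88)
K = 13 (K = -3 + (9 - 1*(-7)) = -3 + (9 + 7) = -3 + 16 = 13)
s = 13 (s = 13*1 = 13)
l = 11107 (l = (650 + 88) + 10369 = 738 + 10369 = 11107)
l*s = 11107*13 = 144391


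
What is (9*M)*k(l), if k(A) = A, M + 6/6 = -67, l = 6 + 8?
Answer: -8568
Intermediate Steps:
l = 14
M = -68 (M = -1 - 67 = -68)
(9*M)*k(l) = (9*(-68))*14 = -612*14 = -8568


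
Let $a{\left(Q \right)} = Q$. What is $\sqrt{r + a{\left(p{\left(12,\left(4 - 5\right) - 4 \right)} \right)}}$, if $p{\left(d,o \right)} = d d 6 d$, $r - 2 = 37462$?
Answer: $2 \sqrt{11958} \approx 218.71$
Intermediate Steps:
$r = 37464$ ($r = 2 + 37462 = 37464$)
$p{\left(d,o \right)} = 6 d^{3}$ ($p{\left(d,o \right)} = d^{2} \cdot 6 d = 6 d^{2} d = 6 d^{3}$)
$\sqrt{r + a{\left(p{\left(12,\left(4 - 5\right) - 4 \right)} \right)}} = \sqrt{37464 + 6 \cdot 12^{3}} = \sqrt{37464 + 6 \cdot 1728} = \sqrt{37464 + 10368} = \sqrt{47832} = 2 \sqrt{11958}$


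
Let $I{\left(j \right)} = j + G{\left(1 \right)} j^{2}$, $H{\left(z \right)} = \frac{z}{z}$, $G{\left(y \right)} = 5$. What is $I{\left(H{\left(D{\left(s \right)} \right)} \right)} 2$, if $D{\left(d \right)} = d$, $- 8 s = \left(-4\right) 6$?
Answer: $12$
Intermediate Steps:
$s = 3$ ($s = - \frac{\left(-4\right) 6}{8} = \left(- \frac{1}{8}\right) \left(-24\right) = 3$)
$H{\left(z \right)} = 1$
$I{\left(j \right)} = j + 5 j^{2}$
$I{\left(H{\left(D{\left(s \right)} \right)} \right)} 2 = 1 \left(1 + 5 \cdot 1\right) 2 = 1 \left(1 + 5\right) 2 = 1 \cdot 6 \cdot 2 = 6 \cdot 2 = 12$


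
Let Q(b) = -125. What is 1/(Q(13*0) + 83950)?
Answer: 1/83825 ≈ 1.1930e-5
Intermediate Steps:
1/(Q(13*0) + 83950) = 1/(-125 + 83950) = 1/83825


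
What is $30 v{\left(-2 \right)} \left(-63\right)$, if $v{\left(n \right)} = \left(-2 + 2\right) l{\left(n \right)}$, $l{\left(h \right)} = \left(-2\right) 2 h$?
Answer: $0$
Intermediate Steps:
$l{\left(h \right)} = - 4 h$
$v{\left(n \right)} = 0$ ($v{\left(n \right)} = \left(-2 + 2\right) \left(- 4 n\right) = 0 \left(- 4 n\right) = 0$)
$30 v{\left(-2 \right)} \left(-63\right) = 30 \cdot 0 \left(-63\right) = 0 \left(-63\right) = 0$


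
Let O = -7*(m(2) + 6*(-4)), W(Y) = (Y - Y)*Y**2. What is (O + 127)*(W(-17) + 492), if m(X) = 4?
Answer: 131364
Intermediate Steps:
W(Y) = 0 (W(Y) = 0*Y**2 = 0)
O = 140 (O = -7*(4 + 6*(-4)) = -7*(4 - 24) = -7*(-20) = 140)
(O + 127)*(W(-17) + 492) = (140 + 127)*(0 + 492) = 267*492 = 131364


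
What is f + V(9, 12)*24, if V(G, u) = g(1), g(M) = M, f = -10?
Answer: 14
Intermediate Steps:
V(G, u) = 1
f + V(9, 12)*24 = -10 + 1*24 = -10 + 24 = 14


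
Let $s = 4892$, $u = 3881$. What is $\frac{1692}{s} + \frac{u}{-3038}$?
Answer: $- \frac{3461389}{3715474} \approx -0.93161$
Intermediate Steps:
$\frac{1692}{s} + \frac{u}{-3038} = \frac{1692}{4892} + \frac{3881}{-3038} = 1692 \cdot \frac{1}{4892} + 3881 \left(- \frac{1}{3038}\right) = \frac{423}{1223} - \frac{3881}{3038} = - \frac{3461389}{3715474}$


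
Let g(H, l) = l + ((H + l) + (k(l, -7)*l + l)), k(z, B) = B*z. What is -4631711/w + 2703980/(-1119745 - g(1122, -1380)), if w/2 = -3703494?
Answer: 76600403681143/90469492142124 ≈ 0.84670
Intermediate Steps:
w = -7406988 (w = 2*(-3703494) = -7406988)
g(H, l) = H - 7*l**2 + 3*l (g(H, l) = l + ((H + l) + ((-7*l)*l + l)) = l + ((H + l) + (-7*l**2 + l)) = l + ((H + l) + (l - 7*l**2)) = l + (H - 7*l**2 + 2*l) = H - 7*l**2 + 3*l)
-4631711/w + 2703980/(-1119745 - g(1122, -1380)) = -4631711/(-7406988) + 2703980/(-1119745 - (1122 - 7*(-1380)**2 + 3*(-1380))) = -4631711*(-1/7406988) + 2703980/(-1119745 - (1122 - 7*1904400 - 4140)) = 4631711/7406988 + 2703980/(-1119745 - (1122 - 13330800 - 4140)) = 4631711/7406988 + 2703980/(-1119745 - 1*(-13333818)) = 4631711/7406988 + 2703980/(-1119745 + 13333818) = 4631711/7406988 + 2703980/12214073 = 76600403681143/90469492142124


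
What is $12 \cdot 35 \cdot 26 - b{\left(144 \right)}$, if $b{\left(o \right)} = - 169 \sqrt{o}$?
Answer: $12948$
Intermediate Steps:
$12 \cdot 35 \cdot 26 - b{\left(144 \right)} = 12 \cdot 35 \cdot 26 - - 169 \sqrt{144} = 420 \cdot 26 - \left(-169\right) 12 = 10920 - -2028 = 10920 + 2028 = 12948$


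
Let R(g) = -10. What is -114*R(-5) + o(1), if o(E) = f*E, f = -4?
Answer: 1136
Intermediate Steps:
o(E) = -4*E
-114*R(-5) + o(1) = -114*(-10) - 4*1 = 1140 - 4 = 1136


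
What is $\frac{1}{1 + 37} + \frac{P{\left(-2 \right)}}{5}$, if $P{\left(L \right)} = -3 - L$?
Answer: $- \frac{33}{190} \approx -0.17368$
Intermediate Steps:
$\frac{1}{1 + 37} + \frac{P{\left(-2 \right)}}{5} = \frac{1}{1 + 37} + \frac{-3 - -2}{5} = \frac{1}{38} + \left(-3 + 2\right) \frac{1}{5} = \frac{1}{38} - \frac{1}{5} = - \frac{33}{190}$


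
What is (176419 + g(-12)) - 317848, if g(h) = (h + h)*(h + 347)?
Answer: -149469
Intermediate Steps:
g(h) = 2*h*(347 + h) (g(h) = (2*h)*(347 + h) = 2*h*(347 + h))
(176419 + g(-12)) - 317848 = (176419 + 2*(-12)*(347 - 12)) - 317848 = (176419 + 2*(-12)*335) - 317848 = (176419 - 8040) - 317848 = 168379 - 317848 = -149469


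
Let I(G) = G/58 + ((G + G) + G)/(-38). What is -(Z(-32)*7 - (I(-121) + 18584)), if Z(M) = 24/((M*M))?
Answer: 1311207373/70528 ≈ 18591.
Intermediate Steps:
I(G) = -34*G/551 (I(G) = G*(1/58) + (2*G + G)*(-1/38) = G/58 + (3*G)*(-1/38) = G/58 - 3*G/38 = -34*G/551)
Z(M) = 24/M**2 (Z(M) = 24/(M**2) = 24/M**2)
-(Z(-32)*7 - (I(-121) + 18584)) = -((24/(-32)**2)*7 - (-34/551*(-121) + 18584)) = -((24*(1/1024))*7 - (4114/551 + 18584)) = -((3/128)*7 - 1*10243898/551) = -(21/128 - 10243898/551) = -1*(-1311207373/70528) = 1311207373/70528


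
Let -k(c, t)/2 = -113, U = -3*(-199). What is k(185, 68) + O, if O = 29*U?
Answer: 17539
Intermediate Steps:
U = 597
k(c, t) = 226 (k(c, t) = -2*(-113) = 226)
O = 17313 (O = 29*597 = 17313)
k(185, 68) + O = 226 + 17313 = 17539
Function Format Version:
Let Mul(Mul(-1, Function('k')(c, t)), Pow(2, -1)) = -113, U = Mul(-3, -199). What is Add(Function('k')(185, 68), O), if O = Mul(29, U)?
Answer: 17539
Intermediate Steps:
U = 597
Function('k')(c, t) = 226 (Function('k')(c, t) = Mul(-2, -113) = 226)
O = 17313 (O = Mul(29, 597) = 17313)
Add(Function('k')(185, 68), O) = Add(226, 17313) = 17539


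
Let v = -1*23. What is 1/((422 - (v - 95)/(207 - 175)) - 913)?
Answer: -16/7797 ≈ -0.0020521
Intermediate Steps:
v = -23
1/((422 - (v - 95)/(207 - 175)) - 913) = 1/((422 - (-23 - 95)/(207 - 175)) - 913) = 1/((422 - (-118)/32) - 913) = 1/((422 - 1*(-59/16)) - 913) = 1/((422 + 59/16) - 913) = 1/(6811/16 - 913) = 1/(-7797/16) = -16/7797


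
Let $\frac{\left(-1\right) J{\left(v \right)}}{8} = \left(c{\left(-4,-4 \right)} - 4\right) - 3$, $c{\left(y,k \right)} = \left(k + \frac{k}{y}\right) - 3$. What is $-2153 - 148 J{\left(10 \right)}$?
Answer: $-17545$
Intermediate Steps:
$c{\left(y,k \right)} = -3 + k + \frac{k}{y}$
$J{\left(v \right)} = 104$ ($J{\left(v \right)} = - 8 \left(\left(\left(-3 - 4 - \frac{4}{-4}\right) - 4\right) - 3\right) = - 8 \left(\left(\left(-3 - 4 - -1\right) - 4\right) - 3\right) = - 8 \left(\left(\left(-3 - 4 + 1\right) - 4\right) - 3\right) = - 8 \left(\left(-6 - 4\right) - 3\right) = - 8 \left(-10 - 3\right) = \left(-8\right) \left(-13\right) = 104$)
$-2153 - 148 J{\left(10 \right)} = -2153 - 148 \cdot 104 = -2153 - 15392 = -17545$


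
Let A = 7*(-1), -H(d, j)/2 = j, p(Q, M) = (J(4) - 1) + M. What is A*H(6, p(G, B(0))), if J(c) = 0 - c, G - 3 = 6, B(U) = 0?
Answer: -70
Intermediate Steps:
G = 9 (G = 3 + 6 = 9)
J(c) = -c
p(Q, M) = -5 + M (p(Q, M) = (-1*4 - 1) + M = (-4 - 1) + M = -5 + M)
H(d, j) = -2*j
A = -7
A*H(6, p(G, B(0))) = -(-14)*(-5 + 0) = -(-14)*(-5) = -7*10 = -70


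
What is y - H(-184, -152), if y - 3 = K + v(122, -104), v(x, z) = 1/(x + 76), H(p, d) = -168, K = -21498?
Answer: -4222745/198 ≈ -21327.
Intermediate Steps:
v(x, z) = 1/(76 + x)
y = -4256009/198 (y = 3 + (-21498 + 1/(76 + 122)) = 3 + (-21498 + 1/198) = 3 - 4256603/198 = -4256009/198 ≈ -21495.)
y - H(-184, -152) = -4256009/198 - 1*(-168) = -4256009/198 + 168 = -4222745/198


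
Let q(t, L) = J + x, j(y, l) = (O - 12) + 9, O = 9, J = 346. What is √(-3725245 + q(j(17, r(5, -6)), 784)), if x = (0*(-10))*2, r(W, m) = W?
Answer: I*√3724899 ≈ 1930.0*I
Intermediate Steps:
x = 0 (x = 0*2 = 0)
j(y, l) = 6 (j(y, l) = (9 - 12) + 9 = -3 + 9 = 6)
q(t, L) = 346 (q(t, L) = 346 + 0 = 346)
√(-3725245 + q(j(17, r(5, -6)), 784)) = √(-3725245 + 346) = √(-3724899) = I*√3724899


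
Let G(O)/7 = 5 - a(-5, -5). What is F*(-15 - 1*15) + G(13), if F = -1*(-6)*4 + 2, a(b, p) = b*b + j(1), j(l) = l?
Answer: -927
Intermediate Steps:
a(b, p) = 1 + b**2 (a(b, p) = b*b + 1 = b**2 + 1 = 1 + b**2)
G(O) = -147 (G(O) = 7*(5 - (1 + (-5)**2)) = 7*(5 - (1 + 25)) = 7*(5 - 1*26) = 7*(5 - 26) = 7*(-21) = -147)
F = 26 (F = 6*4 + 2 = 24 + 2 = 26)
F*(-15 - 1*15) + G(13) = 26*(-15 - 1*15) - 147 = 26*(-15 - 15) - 147 = 26*(-30) - 147 = -780 - 147 = -927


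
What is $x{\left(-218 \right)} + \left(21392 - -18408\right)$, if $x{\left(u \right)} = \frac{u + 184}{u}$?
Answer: $\frac{4338217}{109} \approx 39800.0$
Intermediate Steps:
$x{\left(u \right)} = \frac{184 + u}{u}$
$x{\left(-218 \right)} + \left(21392 - -18408\right) = \frac{184 - 218}{-218} + \left(21392 - -18408\right) = \left(- \frac{1}{218}\right) \left(-34\right) + \left(21392 + 18408\right) = \frac{17}{109} + 39800 = \frac{4338217}{109}$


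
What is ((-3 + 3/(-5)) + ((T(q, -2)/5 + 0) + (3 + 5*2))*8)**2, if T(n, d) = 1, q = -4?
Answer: 10404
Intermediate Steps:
((-3 + 3/(-5)) + ((T(q, -2)/5 + 0) + (3 + 5*2))*8)**2 = ((-3 + 3/(-5)) + ((1/5 + 0) + (3 + 5*2))*8)**2 = ((-3 + 3*(-1/5)) + ((1*(1/5) + 0) + (3 + 10))*8)**2 = ((-3 - 3/5) + ((1/5 + 0) + 13)*8)**2 = (-18/5 + (1/5 + 13)*8)**2 = (-18/5 + (66/5)*8)**2 = (-18/5 + 528/5)**2 = 102**2 = 10404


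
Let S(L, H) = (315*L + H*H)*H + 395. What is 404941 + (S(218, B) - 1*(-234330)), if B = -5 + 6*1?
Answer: 708337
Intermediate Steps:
B = 1 (B = -5 + 6 = 1)
S(L, H) = 395 + H*(H² + 315*L) (S(L, H) = (315*L + H²)*H + 395 = (H² + 315*L)*H + 395 = H*(H² + 315*L) + 395 = 395 + H*(H² + 315*L))
404941 + (S(218, B) - 1*(-234330)) = 404941 + ((395 + 1³ + 315*1*218) - 1*(-234330)) = 404941 + ((395 + 1 + 68670) + 234330) = 404941 + (69066 + 234330) = 404941 + 303396 = 708337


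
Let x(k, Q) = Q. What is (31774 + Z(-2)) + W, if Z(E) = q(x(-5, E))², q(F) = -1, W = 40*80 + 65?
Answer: 35040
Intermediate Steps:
W = 3265 (W = 3200 + 65 = 3265)
Z(E) = 1 (Z(E) = (-1)² = 1)
(31774 + Z(-2)) + W = (31774 + 1) + 3265 = 31775 + 3265 = 35040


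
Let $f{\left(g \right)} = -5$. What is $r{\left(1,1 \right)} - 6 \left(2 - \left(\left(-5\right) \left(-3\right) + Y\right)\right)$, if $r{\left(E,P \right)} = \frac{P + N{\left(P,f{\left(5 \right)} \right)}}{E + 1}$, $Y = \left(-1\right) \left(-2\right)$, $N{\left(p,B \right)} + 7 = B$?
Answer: $\frac{169}{2} \approx 84.5$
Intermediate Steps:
$N{\left(p,B \right)} = -7 + B$
$Y = 2$
$r{\left(E,P \right)} = \frac{-12 + P}{1 + E}$ ($r{\left(E,P \right)} = \frac{P - 12}{E + 1} = \frac{P - 12}{1 + E} = \frac{-12 + P}{1 + E}$)
$r{\left(1,1 \right)} - 6 \left(2 - \left(\left(-5\right) \left(-3\right) + Y\right)\right) = \frac{-12 + 1}{1 + 1} - 6 \left(2 - \left(\left(-5\right) \left(-3\right) + 2\right)\right) = \frac{1}{2} \left(-11\right) - 6 \left(2 - \left(15 + 2\right)\right) = \frac{1}{2} \left(-11\right) - 6 \left(2 - 17\right) = - \frac{11}{2} - 6 \left(2 - 17\right) = - \frac{11}{2} - -90 = - \frac{11}{2} + 90 = \frac{169}{2}$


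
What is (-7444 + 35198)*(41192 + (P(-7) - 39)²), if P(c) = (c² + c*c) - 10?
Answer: 1209880122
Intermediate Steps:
P(c) = -10 + 2*c² (P(c) = (c² + c²) - 10 = 2*c² - 10 = -10 + 2*c²)
(-7444 + 35198)*(41192 + (P(-7) - 39)²) = (-7444 + 35198)*(41192 + ((-10 + 2*(-7)²) - 39)²) = 27754*(41192 + ((-10 + 2*49) - 39)²) = 27754*(41192 + ((-10 + 98) - 39)²) = 27754*(41192 + (88 - 39)²) = 27754*(41192 + 49²) = 27754*(41192 + 2401) = 27754*43593 = 1209880122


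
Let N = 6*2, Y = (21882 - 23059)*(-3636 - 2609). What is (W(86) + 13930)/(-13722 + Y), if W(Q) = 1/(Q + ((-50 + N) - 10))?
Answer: 529341/278792434 ≈ 0.0018987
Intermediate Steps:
Y = 7350365 (Y = -1177*(-6245) = 7350365)
N = 12
W(Q) = 1/(-48 + Q) (W(Q) = 1/(Q + ((-50 + 12) - 10)) = 1/(Q + (-38 - 10)) = 1/(Q - 48) = 1/(-48 + Q))
(W(86) + 13930)/(-13722 + Y) = (1/(-48 + 86) + 13930)/(-13722 + 7350365) = (1/38 + 13930)/7336643 = (1/38 + 13930)*(1/7336643) = (529341/38)*(1/7336643) = 529341/278792434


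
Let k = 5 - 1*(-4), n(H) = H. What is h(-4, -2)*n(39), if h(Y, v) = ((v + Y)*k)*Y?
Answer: 8424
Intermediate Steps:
k = 9 (k = 5 + 4 = 9)
h(Y, v) = Y*(9*Y + 9*v) (h(Y, v) = ((v + Y)*9)*Y = ((Y + v)*9)*Y = (9*Y + 9*v)*Y = Y*(9*Y + 9*v))
h(-4, -2)*n(39) = (9*(-4)*(-4 - 2))*39 = (9*(-4)*(-6))*39 = 216*39 = 8424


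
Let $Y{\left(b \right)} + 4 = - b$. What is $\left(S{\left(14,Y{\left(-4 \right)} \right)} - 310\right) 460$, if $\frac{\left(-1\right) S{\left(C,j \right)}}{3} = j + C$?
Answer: $-161920$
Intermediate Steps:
$Y{\left(b \right)} = -4 - b$
$S{\left(C,j \right)} = - 3 C - 3 j$ ($S{\left(C,j \right)} = - 3 \left(j + C\right) = - 3 \left(C + j\right) = - 3 C - 3 j$)
$\left(S{\left(14,Y{\left(-4 \right)} \right)} - 310\right) 460 = \left(\left(\left(-3\right) 14 - 3 \left(-4 - -4\right)\right) - 310\right) 460 = \left(\left(-42 - 3 \left(-4 + 4\right)\right) - 310\right) 460 = \left(\left(-42 - 0\right) - 310\right) 460 = \left(\left(-42 + 0\right) - 310\right) 460 = \left(-42 - 310\right) 460 = \left(-352\right) 460 = -161920$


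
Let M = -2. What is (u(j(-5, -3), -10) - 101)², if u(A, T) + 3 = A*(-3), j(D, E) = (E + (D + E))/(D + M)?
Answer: 579121/49 ≈ 11819.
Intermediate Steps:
j(D, E) = (D + 2*E)/(-2 + D) (j(D, E) = (E + (D + E))/(D - 2) = (D + 2*E)/(-2 + D))
u(A, T) = -3 - 3*A (u(A, T) = -3 + A*(-3) = -3 - 3*A)
(u(j(-5, -3), -10) - 101)² = ((-3 - 3*(-5 + 2*(-3))/(-2 - 5)) - 101)² = ((-3 - 3*(-5 - 6)/(-7)) - 101)² = ((-3 - (-3)*(-11)/7) - 101)² = ((-3 - 3*11/7) - 101)² = ((-3 - 33/7) - 101)² = (-54/7 - 101)² = (-761/7)² = 579121/49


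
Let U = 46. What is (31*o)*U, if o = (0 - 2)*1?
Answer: -2852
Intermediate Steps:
o = -2 (o = -2*1 = -2)
(31*o)*U = (31*(-2))*46 = -62*46 = -2852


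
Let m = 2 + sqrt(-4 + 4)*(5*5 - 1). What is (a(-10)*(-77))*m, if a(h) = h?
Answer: 1540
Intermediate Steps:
m = 2 (m = 2 + sqrt(0)*(25 - 1) = 2 + 0*24 = 2 + 0 = 2)
(a(-10)*(-77))*m = -10*(-77)*2 = 770*2 = 1540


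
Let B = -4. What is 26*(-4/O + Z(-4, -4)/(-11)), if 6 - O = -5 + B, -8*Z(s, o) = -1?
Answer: -4771/660 ≈ -7.2288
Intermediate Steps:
Z(s, o) = 1/8 (Z(s, o) = -1/8*(-1) = 1/8)
O = 15 (O = 6 - (-5 - 4) = 6 - 1*(-9) = 6 + 9 = 15)
26*(-4/O + Z(-4, -4)/(-11)) = 26*(-4/15 + (1/8)/(-11)) = 26*(-4*1/15 + (1/8)*(-1/11)) = 26*(-4/15 - 1/88) = 26*(-367/1320) = -4771/660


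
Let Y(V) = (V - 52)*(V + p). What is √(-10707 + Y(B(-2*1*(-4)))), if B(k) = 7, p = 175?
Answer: I*√18897 ≈ 137.47*I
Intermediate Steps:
Y(V) = (-52 + V)*(175 + V) (Y(V) = (V - 52)*(V + 175) = (-52 + V)*(175 + V))
√(-10707 + Y(B(-2*1*(-4)))) = √(-10707 + (-9100 + 7² + 123*7)) = √(-10707 + (-9100 + 49 + 861)) = √(-10707 - 8190) = √(-18897) = I*√18897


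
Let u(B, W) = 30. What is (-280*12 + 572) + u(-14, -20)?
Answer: -2758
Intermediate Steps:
(-280*12 + 572) + u(-14, -20) = (-280*12 + 572) + 30 = (-3360 + 572) + 30 = -2788 + 30 = -2758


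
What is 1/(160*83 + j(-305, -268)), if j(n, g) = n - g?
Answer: 1/13243 ≈ 7.5512e-5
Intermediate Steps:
1/(160*83 + j(-305, -268)) = 1/(160*83 + (-305 - 1*(-268))) = 1/(13280 + (-305 + 268)) = 1/(13280 - 37) = 1/13243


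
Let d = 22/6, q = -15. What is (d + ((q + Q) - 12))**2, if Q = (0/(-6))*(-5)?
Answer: 4900/9 ≈ 544.44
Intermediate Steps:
Q = 0 (Q = (0*(-1/6))*(-5) = 0*(-5) = 0)
d = 11/3 (d = 22*(1/6) = 11/3 ≈ 3.6667)
(d + ((q + Q) - 12))**2 = (11/3 + ((-15 + 0) - 12))**2 = (11/3 + (-15 - 12))**2 = (11/3 - 27)**2 = (-70/3)**2 = 4900/9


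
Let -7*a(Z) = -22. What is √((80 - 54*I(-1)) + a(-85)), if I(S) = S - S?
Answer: √4074/7 ≈ 9.1183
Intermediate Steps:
a(Z) = 22/7 (a(Z) = -⅐*(-22) = 22/7)
I(S) = 0
√((80 - 54*I(-1)) + a(-85)) = √((80 - 54*0) + 22/7) = √((80 + 0) + 22/7) = √(80 + 22/7) = √(582/7) = √4074/7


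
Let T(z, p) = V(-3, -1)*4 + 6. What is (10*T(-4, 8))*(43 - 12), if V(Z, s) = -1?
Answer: 620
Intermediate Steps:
T(z, p) = 2 (T(z, p) = -1*4 + 6 = -4 + 6 = 2)
(10*T(-4, 8))*(43 - 12) = (10*2)*(43 - 12) = 20*31 = 620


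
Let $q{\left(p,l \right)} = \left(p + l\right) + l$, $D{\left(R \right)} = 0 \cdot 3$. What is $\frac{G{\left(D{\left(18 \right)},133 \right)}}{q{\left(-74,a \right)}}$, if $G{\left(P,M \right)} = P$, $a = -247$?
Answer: $0$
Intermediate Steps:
$D{\left(R \right)} = 0$
$q{\left(p,l \right)} = p + 2 l$ ($q{\left(p,l \right)} = \left(l + p\right) + l = p + 2 l$)
$\frac{G{\left(D{\left(18 \right)},133 \right)}}{q{\left(-74,a \right)}} = \frac{0}{-74 + 2 \left(-247\right)} = \frac{0}{-74 - 494} = \frac{0}{-568} = 0 \left(- \frac{1}{568}\right) = 0$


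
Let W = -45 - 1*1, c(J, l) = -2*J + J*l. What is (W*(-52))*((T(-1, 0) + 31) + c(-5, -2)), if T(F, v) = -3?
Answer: 114816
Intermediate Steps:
W = -46 (W = -45 - 1 = -46)
(W*(-52))*((T(-1, 0) + 31) + c(-5, -2)) = (-46*(-52))*((-3 + 31) - 5*(-2 - 2)) = 2392*(28 - 5*(-4)) = 2392*(28 + 20) = 2392*48 = 114816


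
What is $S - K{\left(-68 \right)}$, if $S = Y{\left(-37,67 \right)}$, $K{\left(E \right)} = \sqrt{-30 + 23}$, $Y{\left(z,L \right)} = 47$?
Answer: $47 - i \sqrt{7} \approx 47.0 - 2.6458 i$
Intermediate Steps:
$K{\left(E \right)} = i \sqrt{7}$ ($K{\left(E \right)} = \sqrt{-7} = i \sqrt{7}$)
$S = 47$
$S - K{\left(-68 \right)} = 47 - i \sqrt{7}$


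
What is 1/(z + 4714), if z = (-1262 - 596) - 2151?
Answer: 1/705 ≈ 0.0014184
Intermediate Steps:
z = -4009 (z = -1858 - 2151 = -4009)
1/(z + 4714) = 1/(-4009 + 4714) = 1/705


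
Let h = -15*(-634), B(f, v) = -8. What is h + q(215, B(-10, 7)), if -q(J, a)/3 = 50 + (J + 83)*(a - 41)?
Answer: 53166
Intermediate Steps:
h = 9510
q(J, a) = -150 - 3*(-41 + a)*(83 + J) (q(J, a) = -3*(50 + (J + 83)*(a - 41)) = -3*(50 + (83 + J)*(-41 + a)) = -3*(50 + (-41 + a)*(83 + J)) = -150 - 3*(-41 + a)*(83 + J))
h + q(215, B(-10, 7)) = 9510 + (10059 - 249*(-8) + 123*215 - 3*215*(-8)) = 9510 + (10059 + 1992 + 26445 + 5160) = 9510 + 43656 = 53166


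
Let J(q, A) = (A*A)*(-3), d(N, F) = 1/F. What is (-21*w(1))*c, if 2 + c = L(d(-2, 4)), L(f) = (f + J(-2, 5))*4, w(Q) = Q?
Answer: 6321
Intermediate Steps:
d(N, F) = 1/F
J(q, A) = -3*A² (J(q, A) = A²*(-3) = -3*A²)
L(f) = -300 + 4*f (L(f) = (f - 3*5²)*4 = (f - 3*25)*4 = (f - 75)*4 = (-75 + f)*4 = -300 + 4*f)
c = -301 (c = -2 + (-300 + 4/4) = -2 + (-300 + 4*(¼)) = -2 + (-300 + 1) = -2 - 299 = -301)
(-21*w(1))*c = -21*1*(-301) = -21*(-301) = 6321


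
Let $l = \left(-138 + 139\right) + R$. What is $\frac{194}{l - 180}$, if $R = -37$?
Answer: $- \frac{97}{108} \approx -0.89815$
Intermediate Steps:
$l = -36$ ($l = \left(-138 + 139\right) - 37 = 1 - 37 = -36$)
$\frac{194}{l - 180} = \frac{194}{-36 - 180} = \frac{194}{-216} = 194 \left(- \frac{1}{216}\right) = - \frac{97}{108}$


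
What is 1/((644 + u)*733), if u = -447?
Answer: 1/144401 ≈ 6.9252e-6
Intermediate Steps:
1/((644 + u)*733) = 1/((644 - 447)*733) = (1/733)/197 = (1/197)*(1/733) = 1/144401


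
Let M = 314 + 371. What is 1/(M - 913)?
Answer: -1/228 ≈ -0.0043860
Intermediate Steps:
M = 685
1/(M - 913) = 1/(685 - 913) = 1/(-228) = -1/228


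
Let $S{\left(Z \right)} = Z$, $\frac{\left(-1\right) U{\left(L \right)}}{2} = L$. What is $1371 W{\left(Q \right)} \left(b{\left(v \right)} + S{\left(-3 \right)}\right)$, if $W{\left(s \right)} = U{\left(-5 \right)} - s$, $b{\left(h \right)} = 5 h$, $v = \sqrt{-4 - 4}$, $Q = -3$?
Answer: $-53469 + 178230 i \sqrt{2} \approx -53469.0 + 2.5206 \cdot 10^{5} i$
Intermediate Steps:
$v = 2 i \sqrt{2}$ ($v = \sqrt{-8} = 2 i \sqrt{2} \approx 2.8284 i$)
$U{\left(L \right)} = - 2 L$
$W{\left(s \right)} = 10 - s$ ($W{\left(s \right)} = \left(-2\right) \left(-5\right) - s = 10 - s$)
$1371 W{\left(Q \right)} \left(b{\left(v \right)} + S{\left(-3 \right)}\right) = 1371 \left(10 - -3\right) \left(5 \cdot 2 i \sqrt{2} - 3\right) = 1371 \left(10 + 3\right) \left(10 i \sqrt{2} - 3\right) = 1371 \cdot 13 \left(-3 + 10 i \sqrt{2}\right) = 1371 \left(-39 + 130 i \sqrt{2}\right) = -53469 + 178230 i \sqrt{2}$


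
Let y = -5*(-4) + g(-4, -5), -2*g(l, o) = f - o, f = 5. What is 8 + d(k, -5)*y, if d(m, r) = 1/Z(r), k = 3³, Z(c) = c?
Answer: 5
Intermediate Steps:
g(l, o) = -5/2 + o/2 (g(l, o) = -(5 - o)/2 = -5/2 + o/2)
k = 27
y = 15 (y = -5*(-4) + (-5/2 + (½)*(-5)) = 20 + (-5/2 - 5/2) = 20 - 5 = 15)
d(m, r) = 1/r
8 + d(k, -5)*y = 8 + 15/(-5) = 8 - ⅕*15 = 8 - 3 = 5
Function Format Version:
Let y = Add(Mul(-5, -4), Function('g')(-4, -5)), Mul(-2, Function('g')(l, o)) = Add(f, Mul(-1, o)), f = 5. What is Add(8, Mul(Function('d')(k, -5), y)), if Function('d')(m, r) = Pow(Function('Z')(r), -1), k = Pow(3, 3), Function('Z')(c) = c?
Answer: 5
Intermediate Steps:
Function('g')(l, o) = Add(Rational(-5, 2), Mul(Rational(1, 2), o)) (Function('g')(l, o) = Mul(Rational(-1, 2), Add(5, Mul(-1, o))) = Add(Rational(-5, 2), Mul(Rational(1, 2), o)))
k = 27
y = 15 (y = Add(Mul(-5, -4), Add(Rational(-5, 2), Mul(Rational(1, 2), -5))) = Add(20, Add(Rational(-5, 2), Rational(-5, 2))) = Add(20, -5) = 15)
Function('d')(m, r) = Pow(r, -1)
Add(8, Mul(Function('d')(k, -5), y)) = Add(8, Mul(Pow(-5, -1), 15)) = Add(8, Mul(Rational(-1, 5), 15)) = Add(8, -3) = 5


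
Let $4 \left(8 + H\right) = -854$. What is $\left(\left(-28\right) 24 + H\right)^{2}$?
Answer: $\frac{3193369}{4} \approx 7.9834 \cdot 10^{5}$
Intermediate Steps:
$H = - \frac{443}{2}$ ($H = -8 + \frac{1}{4} \left(-854\right) = -8 - \frac{427}{2} = - \frac{443}{2} \approx -221.5$)
$\left(\left(-28\right) 24 + H\right)^{2} = \left(\left(-28\right) 24 - \frac{443}{2}\right)^{2} = \left(-672 - \frac{443}{2}\right)^{2} = \left(- \frac{1787}{2}\right)^{2} = \frac{3193369}{4}$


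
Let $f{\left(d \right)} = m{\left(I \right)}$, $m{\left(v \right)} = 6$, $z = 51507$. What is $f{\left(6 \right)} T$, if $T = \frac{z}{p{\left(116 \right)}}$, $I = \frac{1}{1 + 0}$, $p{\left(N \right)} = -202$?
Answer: $- \frac{154521}{101} \approx -1529.9$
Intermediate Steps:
$I = 1$ ($I = 1^{-1} = 1$)
$f{\left(d \right)} = 6$
$T = - \frac{51507}{202}$ ($T = \frac{51507}{-202} = 51507 \left(- \frac{1}{202}\right) = - \frac{51507}{202} \approx -254.99$)
$f{\left(6 \right)} T = 6 \left(- \frac{51507}{202}\right) = - \frac{154521}{101}$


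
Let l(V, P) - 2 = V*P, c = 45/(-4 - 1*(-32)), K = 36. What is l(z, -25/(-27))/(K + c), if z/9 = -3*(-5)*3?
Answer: 812/81 ≈ 10.025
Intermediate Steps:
c = 45/28 (c = 45/(-4 + 32) = 45/28 ≈ 1.6071)
z = 405 (z = 9*(-3*(-5)*3) = 9*(15*3) = 9*45 = 405)
l(V, P) = 2 + P*V (l(V, P) = 2 + V*P = 2 + P*V)
l(z, -25/(-27))/(K + c) = (2 - 25/(-27)*405)/(36 + 45/28) = (2 - 25*(-1/27)*405)/(1053/28) = (2 + (25/27)*405)*(28/1053) = (2 + 375)*(28/1053) = 377*(28/1053) = 812/81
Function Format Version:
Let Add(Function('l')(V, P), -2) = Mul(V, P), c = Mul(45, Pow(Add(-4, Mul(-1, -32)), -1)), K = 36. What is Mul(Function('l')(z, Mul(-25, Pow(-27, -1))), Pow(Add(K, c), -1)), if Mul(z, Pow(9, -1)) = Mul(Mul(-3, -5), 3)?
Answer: Rational(812, 81) ≈ 10.025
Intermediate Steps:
c = Rational(45, 28) (c = Mul(45, Pow(Add(-4, 32), -1)) = Mul(45, Pow(28, -1)) = Mul(45, Rational(1, 28)) = Rational(45, 28) ≈ 1.6071)
z = 405 (z = Mul(9, Mul(Mul(-3, -5), 3)) = Mul(9, Mul(15, 3)) = Mul(9, 45) = 405)
Function('l')(V, P) = Add(2, Mul(P, V)) (Function('l')(V, P) = Add(2, Mul(V, P)) = Add(2, Mul(P, V)))
Mul(Function('l')(z, Mul(-25, Pow(-27, -1))), Pow(Add(K, c), -1)) = Mul(Add(2, Mul(Mul(-25, Pow(-27, -1)), 405)), Pow(Add(36, Rational(45, 28)), -1)) = Mul(Add(2, Mul(Mul(-25, Rational(-1, 27)), 405)), Pow(Rational(1053, 28), -1)) = Mul(Add(2, Mul(Rational(25, 27), 405)), Rational(28, 1053)) = Mul(Add(2, 375), Rational(28, 1053)) = Mul(377, Rational(28, 1053)) = Rational(812, 81)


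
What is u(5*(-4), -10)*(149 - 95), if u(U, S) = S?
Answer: -540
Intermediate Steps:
u(5*(-4), -10)*(149 - 95) = -10*(149 - 95) = -10*54 = -540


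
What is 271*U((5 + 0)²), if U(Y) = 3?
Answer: 813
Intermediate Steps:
271*U((5 + 0)²) = 271*3 = 813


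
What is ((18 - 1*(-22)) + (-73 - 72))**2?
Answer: 11025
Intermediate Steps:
((18 - 1*(-22)) + (-73 - 72))**2 = ((18 + 22) - 145)**2 = (40 - 145)**2 = (-105)**2 = 11025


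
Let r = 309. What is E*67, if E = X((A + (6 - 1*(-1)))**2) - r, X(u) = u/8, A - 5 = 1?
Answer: -154301/8 ≈ -19288.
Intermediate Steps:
A = 6 (A = 5 + 1 = 6)
X(u) = u/8 (X(u) = u*(1/8) = u/8)
E = -2303/8 (E = (6 + (6 - 1*(-1)))**2/8 - 1*309 = (6 + (6 + 1))**2/8 - 309 = (6 + 7)**2/8 - 309 = (1/8)*13**2 - 309 = (1/8)*169 - 309 = 169/8 - 309 = -2303/8 ≈ -287.88)
E*67 = -2303/8*67 = -154301/8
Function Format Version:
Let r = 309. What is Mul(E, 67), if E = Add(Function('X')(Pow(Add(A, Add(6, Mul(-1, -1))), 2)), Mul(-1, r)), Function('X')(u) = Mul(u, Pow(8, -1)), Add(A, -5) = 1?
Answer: Rational(-154301, 8) ≈ -19288.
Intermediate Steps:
A = 6 (A = Add(5, 1) = 6)
Function('X')(u) = Mul(Rational(1, 8), u) (Function('X')(u) = Mul(u, Rational(1, 8)) = Mul(Rational(1, 8), u))
E = Rational(-2303, 8) (E = Add(Mul(Rational(1, 8), Pow(Add(6, Add(6, Mul(-1, -1))), 2)), Mul(-1, 309)) = Add(Mul(Rational(1, 8), Pow(Add(6, Add(6, 1)), 2)), -309) = Add(Mul(Rational(1, 8), Pow(Add(6, 7), 2)), -309) = Add(Mul(Rational(1, 8), Pow(13, 2)), -309) = Add(Mul(Rational(1, 8), 169), -309) = Add(Rational(169, 8), -309) = Rational(-2303, 8) ≈ -287.88)
Mul(E, 67) = Mul(Rational(-2303, 8), 67) = Rational(-154301, 8)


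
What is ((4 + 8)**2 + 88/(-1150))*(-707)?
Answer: -58508492/575 ≈ -1.0175e+5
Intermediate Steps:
((4 + 8)**2 + 88/(-1150))*(-707) = (12**2 + 88*(-1/1150))*(-707) = (144 - 44/575)*(-707) = (82756/575)*(-707) = -58508492/575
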